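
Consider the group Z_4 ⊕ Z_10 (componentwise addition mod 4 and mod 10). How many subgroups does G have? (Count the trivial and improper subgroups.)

16

|G| = 40, so by Lagrange every subgroup order divides 40. Divisors: 1, 2, 4, 5, 8, 10, 20, 40.
Subgroups by order — order 1: 1; order 2: 3; order 4: 3; order 5: 1; order 8: 1; order 10: 3; order 20: 3; order 40: 1.
Total: 1 + 3 + 3 + 1 + 1 + 3 + 3 + 1 = 16.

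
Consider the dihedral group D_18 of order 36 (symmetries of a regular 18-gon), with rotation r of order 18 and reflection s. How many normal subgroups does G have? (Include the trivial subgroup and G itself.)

9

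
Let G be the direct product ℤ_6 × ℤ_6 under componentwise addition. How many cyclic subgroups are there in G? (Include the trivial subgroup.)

20

Group the elements of G by the cyclic subgroup they generate; each cyclic subgroup of order d accounts for φ(d) elements.
Cyclic subgroups by order — order 1: 1; order 2: 3; order 3: 4; order 6: 12.
Total: 20.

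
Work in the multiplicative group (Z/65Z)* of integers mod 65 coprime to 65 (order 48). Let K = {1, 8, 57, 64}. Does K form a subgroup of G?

Yes

|K| = 4 divides |G| = 48, consistent with Lagrange.
K contains the identity, every element's inverse is in K, and K is closed under ·: it is a subgroup.
In fact K = ⟨8⟩.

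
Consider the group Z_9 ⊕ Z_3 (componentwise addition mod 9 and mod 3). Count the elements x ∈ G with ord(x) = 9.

An element (a,b) has order lcm(ord(a), ord(b)); count pairs with lcm equal to 9.
Enumerating gives 18 such elements.

18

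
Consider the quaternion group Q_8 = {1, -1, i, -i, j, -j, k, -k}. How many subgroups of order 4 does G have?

|G| = 8 and 4 | 8, so subgroups of order 4 are possible by Lagrange.
The subgroups of order 4 are: {1, -1, i, -i}; {1, -1, j, -j}; {1, -1, k, -k}.
So G has 3 subgroups of order 4.

3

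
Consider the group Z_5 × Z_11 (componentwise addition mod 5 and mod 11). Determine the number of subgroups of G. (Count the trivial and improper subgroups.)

4

|G| = 55, so by Lagrange every subgroup order divides 55. Divisors: 1, 5, 11, 55.
Subgroups by order — order 1: 1; order 5: 1; order 11: 1; order 55: 1.
Total: 1 + 1 + 1 + 1 = 4.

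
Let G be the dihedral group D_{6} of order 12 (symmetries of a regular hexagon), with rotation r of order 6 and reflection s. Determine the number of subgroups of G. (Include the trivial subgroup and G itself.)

16

|G| = 12, so by Lagrange every subgroup order divides 12. Divisors: 1, 2, 3, 4, 6, 12.
Subgroups by order — order 1: 1; order 2: 7; order 3: 1; order 4: 3; order 6: 3; order 12: 1.
Total: 1 + 7 + 1 + 3 + 3 + 1 = 16.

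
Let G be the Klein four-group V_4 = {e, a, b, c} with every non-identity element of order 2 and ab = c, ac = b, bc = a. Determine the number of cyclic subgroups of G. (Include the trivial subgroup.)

A cyclic subgroup of order d is generated by each of its φ(d) elements of order d, so the cyclic subgroups of order d number (#elements of order d)/φ(d).
Cyclic subgroups by order — order 1: 1; order 2: 3.
Total: 4.

4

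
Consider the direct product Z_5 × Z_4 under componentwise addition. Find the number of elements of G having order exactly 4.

An element (a,b) has order lcm(ord(a), ord(b)); count pairs with lcm equal to 4.
Enumerating gives 2 such elements.

2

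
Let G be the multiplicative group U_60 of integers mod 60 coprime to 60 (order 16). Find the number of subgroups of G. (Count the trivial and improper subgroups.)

27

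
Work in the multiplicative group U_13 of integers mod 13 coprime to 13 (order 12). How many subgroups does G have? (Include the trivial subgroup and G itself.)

|G| = 12, so by Lagrange every subgroup order divides 12. Divisors: 1, 2, 3, 4, 6, 12.
Subgroups by order — order 1: 1; order 2: 1; order 3: 1; order 4: 1; order 6: 1; order 12: 1.
Total: 1 + 1 + 1 + 1 + 1 + 1 = 6.

6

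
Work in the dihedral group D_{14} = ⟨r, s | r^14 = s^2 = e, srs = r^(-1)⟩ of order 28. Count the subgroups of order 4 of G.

|G| = 28 and 4 | 28, so subgroups of order 4 are possible by Lagrange.
The subgroups of order 4 are: {e, r^7, r^3s, r^10s}; {e, r^7, r^4s, r^11s}; {e, r^7, r^5s, r^12s}; {e, r^7, r^6s, r^13s}; … (7 in all).
So G has 7 subgroups of order 4.

7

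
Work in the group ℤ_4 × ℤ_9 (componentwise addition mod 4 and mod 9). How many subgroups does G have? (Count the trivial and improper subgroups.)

|G| = 36, so by Lagrange every subgroup order divides 36. Divisors: 1, 2, 3, 4, 6, 9, 12, 18, 36.
Subgroups by order — order 1: 1; order 2: 1; order 3: 1; order 4: 1; order 6: 1; order 9: 1; order 12: 1; order 18: 1; order 36: 1.
Total: 1 + 1 + 1 + 1 + 1 + 1 + 1 + 1 + 1 = 9.

9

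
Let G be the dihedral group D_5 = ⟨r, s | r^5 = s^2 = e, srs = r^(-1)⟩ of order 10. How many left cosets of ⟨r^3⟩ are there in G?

|⟨r^3⟩| = 5 and |G| = 10.
By Lagrange, [G : H] = |G|/|H| = 10/5 = 2.

2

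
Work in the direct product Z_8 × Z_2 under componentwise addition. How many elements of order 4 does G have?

4

An element (a,b) has order lcm(ord(a), ord(b)); count pairs with lcm equal to 4.
Enumerating gives 4 such elements.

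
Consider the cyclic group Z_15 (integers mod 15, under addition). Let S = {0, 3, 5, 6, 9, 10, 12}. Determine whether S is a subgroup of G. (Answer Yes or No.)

|S| = 7 does not divide |G| = 15, so by Lagrange S is not a subgroup.

No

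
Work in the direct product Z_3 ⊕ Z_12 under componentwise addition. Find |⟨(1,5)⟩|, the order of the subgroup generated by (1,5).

The order of (1,5) in Z_3 × Z_12 is lcm(ord(1) in Z_3, ord(5) in Z_12).
ord(1) = 3 and ord(5) = 12, so |⟨(1,5)⟩| = lcm(3, 12) = 12.

12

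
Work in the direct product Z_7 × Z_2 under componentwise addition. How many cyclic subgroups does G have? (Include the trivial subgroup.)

4

A cyclic subgroup of order d is generated by each of its φ(d) elements of order d, so the cyclic subgroups of order d number (#elements of order d)/φ(d).
Cyclic subgroups by order — order 1: 1; order 2: 1; order 7: 1; order 14: 1.
Total: 4.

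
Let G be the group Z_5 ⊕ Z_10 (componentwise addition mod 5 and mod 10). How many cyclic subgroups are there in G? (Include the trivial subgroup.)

14

Each element a generates a cyclic subgroup ⟨a⟩; distinct elements may generate the same one (a cyclic group of order d has φ(d) generators).
Cyclic subgroups by order — order 1: 1; order 2: 1; order 5: 6; order 10: 6.
Total: 14.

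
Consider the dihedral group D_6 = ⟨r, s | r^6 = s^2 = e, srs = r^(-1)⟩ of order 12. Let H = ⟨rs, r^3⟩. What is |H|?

4

|⟨rs⟩| = 2 and |⟨r^3⟩| = 2, so |H| is a multiple of lcm(2, 2) = 2 and divides |G| = 12.
Closing under the operation: H = {e, r^3, rs, r^4s}, so |H| = 4.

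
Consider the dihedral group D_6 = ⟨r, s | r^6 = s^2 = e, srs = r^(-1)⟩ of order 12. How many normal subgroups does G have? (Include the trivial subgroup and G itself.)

7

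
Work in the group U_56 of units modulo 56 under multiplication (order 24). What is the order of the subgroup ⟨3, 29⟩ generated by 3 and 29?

|⟨3⟩| = 6 and |⟨29⟩| = 2, so |H| is a multiple of lcm(6, 2) = 6 and divides |G| = 24.
Closing under the operation: H = {1, 3, 9, 19, 25, 27, 29, 31, 37, 47, 53, 55}, so |H| = 12.

12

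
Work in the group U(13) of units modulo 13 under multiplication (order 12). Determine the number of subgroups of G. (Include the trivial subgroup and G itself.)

|G| = 12, so by Lagrange every subgroup order divides 12. Divisors: 1, 2, 3, 4, 6, 12.
Subgroups by order — order 1: 1; order 2: 1; order 3: 1; order 4: 1; order 6: 1; order 12: 1.
Total: 1 + 1 + 1 + 1 + 1 + 1 = 6.

6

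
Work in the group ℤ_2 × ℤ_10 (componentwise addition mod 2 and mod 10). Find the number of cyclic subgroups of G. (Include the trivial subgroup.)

8

Each element a generates a cyclic subgroup ⟨a⟩; distinct elements may generate the same one (a cyclic group of order d has φ(d) generators).
Cyclic subgroups by order — order 1: 1; order 2: 3; order 5: 1; order 10: 3.
Total: 8.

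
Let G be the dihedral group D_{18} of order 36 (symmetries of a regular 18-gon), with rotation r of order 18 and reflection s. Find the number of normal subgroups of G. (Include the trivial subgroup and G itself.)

9

G has 45 subgroups. Checking conjugation-invariance by order — order 1: 1/1 normal; order 2: 1/19 normal; order 3: 1/1 normal; order 4: 0/9 normal; order 6: 1/7 normal; order 9: 1/1 normal; order 12: 0/3 normal; order 18: 3/3 normal; order 36: 1/1 normal.
Total normal subgroups: 9.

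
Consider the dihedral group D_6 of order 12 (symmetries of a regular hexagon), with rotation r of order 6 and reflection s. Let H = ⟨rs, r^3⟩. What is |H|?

|⟨rs⟩| = 2 and |⟨r^3⟩| = 2, so |H| is a multiple of lcm(2, 2) = 2 and divides |G| = 12.
Closing under the operation: H = {e, r^3, rs, r^4s}, so |H| = 4.

4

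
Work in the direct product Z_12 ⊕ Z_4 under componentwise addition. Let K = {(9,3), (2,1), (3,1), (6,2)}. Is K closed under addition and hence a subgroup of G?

The identity (0,0) ∉ K, so K is not a subgroup.

No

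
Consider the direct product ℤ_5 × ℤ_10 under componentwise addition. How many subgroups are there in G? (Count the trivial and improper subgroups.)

|G| = 50, so by Lagrange every subgroup order divides 50. Divisors: 1, 2, 5, 10, 25, 50.
Subgroups by order — order 1: 1; order 2: 1; order 5: 6; order 10: 6; order 25: 1; order 50: 1.
Total: 1 + 1 + 6 + 6 + 1 + 1 = 16.

16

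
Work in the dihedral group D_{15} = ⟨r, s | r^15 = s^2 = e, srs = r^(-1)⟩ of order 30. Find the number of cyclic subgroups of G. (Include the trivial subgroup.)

19

A cyclic subgroup of order d is generated by each of its φ(d) elements of order d, so the cyclic subgroups of order d number (#elements of order d)/φ(d).
Cyclic subgroups by order — order 1: 1; order 2: 15; order 3: 1; order 5: 1; order 15: 1.
Total: 19.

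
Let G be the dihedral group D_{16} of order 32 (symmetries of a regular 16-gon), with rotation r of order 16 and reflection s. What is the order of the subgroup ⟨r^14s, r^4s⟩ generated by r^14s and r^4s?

16

|⟨r^14s⟩| = 2 and |⟨r^4s⟩| = 2, so |H| is a multiple of lcm(2, 2) = 2 and divides |G| = 32.
Closing under the operation: H = {e, r^2, r^4, r^6, r^8, r^10, r^12, r^14, s, r^2s, r^4s, r^6s, r^8s, r^10s, r^12s, r^14s}, so |H| = 16.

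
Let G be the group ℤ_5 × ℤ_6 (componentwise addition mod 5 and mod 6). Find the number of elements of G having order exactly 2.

An element (a,b) has order lcm(ord(a), ord(b)); count pairs with lcm equal to 2.
Enumerating gives 1 such elements.

1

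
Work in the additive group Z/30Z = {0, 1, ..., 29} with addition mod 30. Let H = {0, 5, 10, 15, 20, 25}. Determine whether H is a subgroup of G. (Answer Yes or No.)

|H| = 6 divides |G| = 30, consistent with Lagrange.
H contains the identity, every element's inverse is in H, and H is closed under +: it is a subgroup.
In fact H = ⟨5⟩.

Yes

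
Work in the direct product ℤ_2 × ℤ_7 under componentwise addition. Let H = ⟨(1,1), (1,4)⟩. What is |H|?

14

|⟨(1,1)⟩| = 14 and |⟨(1,4)⟩| = 14, so |H| is a multiple of lcm(14, 14) = 14 and divides |G| = 14.
Closing {(1,1), (1,4)} under the group operation gives all of G, so |H| = 14.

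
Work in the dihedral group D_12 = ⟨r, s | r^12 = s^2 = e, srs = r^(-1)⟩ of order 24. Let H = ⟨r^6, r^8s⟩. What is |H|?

4

|⟨r^6⟩| = 2 and |⟨r^8s⟩| = 2, so |H| is a multiple of lcm(2, 2) = 2 and divides |G| = 24.
Closing under the operation: H = {e, r^6, r^2s, r^8s}, so |H| = 4.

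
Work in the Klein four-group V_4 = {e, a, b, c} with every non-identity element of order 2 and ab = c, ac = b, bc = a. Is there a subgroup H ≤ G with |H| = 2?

Yes

2 | 4. A subgroup of order 2 is {e, a}.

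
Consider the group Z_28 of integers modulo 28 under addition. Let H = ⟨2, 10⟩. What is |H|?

|⟨2⟩| = 14 and |⟨10⟩| = 14, so |H| is a multiple of lcm(14, 14) = 14 and divides |G| = 28.
Closing under the operation: H = {0, 2, 4, 6, 8, 10, 12, 14, 16, 18, 20, 22, 24, 26}, so |H| = 14.

14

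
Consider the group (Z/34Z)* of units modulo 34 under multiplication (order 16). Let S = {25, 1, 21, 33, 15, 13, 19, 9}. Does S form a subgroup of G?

|S| = 8 divides |G| = 16, consistent with Lagrange.
S contains the identity, every element's inverse is in S, and S is closed under ·: it is a subgroup.
In fact S = ⟨9⟩.

Yes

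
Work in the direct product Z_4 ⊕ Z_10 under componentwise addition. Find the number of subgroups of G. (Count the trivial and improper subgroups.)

16

|G| = 40, so by Lagrange every subgroup order divides 40. Divisors: 1, 2, 4, 5, 8, 10, 20, 40.
Subgroups by order — order 1: 1; order 2: 3; order 4: 3; order 5: 1; order 8: 1; order 10: 3; order 20: 3; order 40: 1.
Total: 1 + 3 + 3 + 1 + 1 + 3 + 3 + 1 = 16.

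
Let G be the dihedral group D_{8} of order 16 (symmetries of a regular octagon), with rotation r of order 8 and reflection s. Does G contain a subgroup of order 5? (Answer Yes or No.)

No

5 does not divide |G| = 16, so by Lagrange no subgroup of order 5 exists.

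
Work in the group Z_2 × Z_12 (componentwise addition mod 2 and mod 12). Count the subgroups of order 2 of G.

3

|G| = 24 and 2 | 24, so subgroups of order 2 are possible by Lagrange.
The subgroups of order 2 are: {(0,0), (0,6)}; {(0,0), (1,0)}; {(0,0), (1,6)}.
So G has 3 subgroups of order 2.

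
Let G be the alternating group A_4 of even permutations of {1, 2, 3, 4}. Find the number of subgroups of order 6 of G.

0

|G| = 12 and 6 | 12, so subgroups of order 6 are possible by Lagrange.
Checking all subgroups of G, none has order 6.
So G has 0 subgroups of order 6.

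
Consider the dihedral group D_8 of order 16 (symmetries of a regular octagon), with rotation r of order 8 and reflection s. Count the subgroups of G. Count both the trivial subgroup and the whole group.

|G| = 16, so by Lagrange every subgroup order divides 16. Divisors: 1, 2, 4, 8, 16.
Subgroups by order — order 1: 1; order 2: 9; order 4: 5; order 8: 3; order 16: 1.
Total: 1 + 9 + 5 + 3 + 1 = 19.

19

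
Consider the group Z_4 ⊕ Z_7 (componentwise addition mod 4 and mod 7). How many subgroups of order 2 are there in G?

|G| = 28 and 2 | 28, so subgroups of order 2 are possible by Lagrange.
The subgroups of order 2 are: {(0,0), (2,0)}.
So G has 1 subgroup of order 2.

1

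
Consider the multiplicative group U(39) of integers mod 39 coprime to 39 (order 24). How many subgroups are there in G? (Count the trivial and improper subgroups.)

16

|G| = 24, so by Lagrange every subgroup order divides 24. Divisors: 1, 2, 3, 4, 6, 8, 12, 24.
Subgroups by order — order 1: 1; order 2: 3; order 3: 1; order 4: 3; order 6: 3; order 8: 1; order 12: 3; order 24: 1.
Total: 1 + 3 + 1 + 3 + 3 + 1 + 3 + 1 = 16.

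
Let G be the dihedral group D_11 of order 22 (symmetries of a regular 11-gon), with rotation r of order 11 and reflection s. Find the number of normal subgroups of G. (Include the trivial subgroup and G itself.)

G has 14 subgroups. Checking conjugation-invariance by order — order 1: 1/1 normal; order 2: 0/11 normal; order 11: 1/1 normal; order 22: 1/1 normal.
Total normal subgroups: 3.

3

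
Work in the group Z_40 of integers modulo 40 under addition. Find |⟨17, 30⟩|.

40

|⟨17⟩| = 40 and |⟨30⟩| = 4, so |H| is a multiple of lcm(40, 4) = 40 and divides |G| = 40.
Closing {17, 30} under the group operation gives all of G, so |H| = 40.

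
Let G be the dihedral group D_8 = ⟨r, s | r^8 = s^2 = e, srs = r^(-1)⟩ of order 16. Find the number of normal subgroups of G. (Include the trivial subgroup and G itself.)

7

G has 19 subgroups. Checking conjugation-invariance by order — order 1: 1/1 normal; order 2: 1/9 normal; order 4: 1/5 normal; order 8: 3/3 normal; order 16: 1/1 normal.
Total normal subgroups: 7.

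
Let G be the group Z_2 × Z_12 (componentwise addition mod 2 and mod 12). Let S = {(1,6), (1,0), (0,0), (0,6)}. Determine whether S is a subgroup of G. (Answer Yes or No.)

Yes

|S| = 4 divides |G| = 24, consistent with Lagrange.
S contains the identity, every element's inverse is in S, and S is closed under +: it is a subgroup.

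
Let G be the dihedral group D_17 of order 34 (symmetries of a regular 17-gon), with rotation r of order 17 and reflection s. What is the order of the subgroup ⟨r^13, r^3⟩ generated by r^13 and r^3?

|⟨r^13⟩| = 17 and |⟨r^3⟩| = 17, so |H| is a multiple of lcm(17, 17) = 17 and divides |G| = 34.
Closing under the operation: H = {e, r, r^2, r^3, r^4, r^5, r^6, r^7, r^8, r^9, r^10, r^11, r^12, r^13, r^14, r^15, r^16}, so |H| = 17.

17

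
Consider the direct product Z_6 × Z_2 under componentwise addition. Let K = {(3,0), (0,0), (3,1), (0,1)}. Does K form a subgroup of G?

Yes

|K| = 4 divides |G| = 12, consistent with Lagrange.
K contains the identity, every element's inverse is in K, and K is closed under +: it is a subgroup.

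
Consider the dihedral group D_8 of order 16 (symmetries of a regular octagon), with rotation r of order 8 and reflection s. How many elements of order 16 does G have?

0

No element of G has order 16 (even though 16 | 16).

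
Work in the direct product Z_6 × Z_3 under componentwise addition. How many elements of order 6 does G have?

8

An element (a,b) has order lcm(ord(a), ord(b)); count pairs with lcm equal to 6.
Enumerating gives 8 such elements.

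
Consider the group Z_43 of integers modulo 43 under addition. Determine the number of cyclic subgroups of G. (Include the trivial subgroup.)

2

A cyclic subgroup of order d is generated by each of its φ(d) elements of order d, so the cyclic subgroups of order d number (#elements of order d)/φ(d).
Cyclic subgroups by order — order 1: 1; order 43: 1.
Total: 2.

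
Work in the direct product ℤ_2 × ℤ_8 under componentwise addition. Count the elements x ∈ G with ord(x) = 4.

An element (a,b) has order lcm(ord(a), ord(b)); count pairs with lcm equal to 4.
Enumerating gives 4 such elements.

4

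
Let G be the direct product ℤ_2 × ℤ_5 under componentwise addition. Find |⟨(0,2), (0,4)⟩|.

5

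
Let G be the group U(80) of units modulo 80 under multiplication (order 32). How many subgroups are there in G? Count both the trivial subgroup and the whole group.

54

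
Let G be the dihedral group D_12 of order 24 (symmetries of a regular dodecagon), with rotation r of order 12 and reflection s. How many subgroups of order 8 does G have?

|G| = 24 and 8 | 24, so subgroups of order 8 are possible by Lagrange.
The subgroups of order 8 are: {e, r^3, r^6, r^9, rs, r^4s, r^7s, r^10s}; {e, r^3, r^6, r^9, r^2s, r^5s, r^8s, r^11s}; {e, r^3, r^6, r^9, s, r^3s, r^6s, r^9s}.
So G has 3 subgroups of order 8.

3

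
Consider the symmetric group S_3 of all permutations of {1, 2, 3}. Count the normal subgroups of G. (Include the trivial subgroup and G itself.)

3

G has 6 subgroups. Checking conjugation-invariance by order — order 1: 1/1 normal; order 2: 0/3 normal; order 3: 1/1 normal; order 6: 1/1 normal.
Total normal subgroups: 3.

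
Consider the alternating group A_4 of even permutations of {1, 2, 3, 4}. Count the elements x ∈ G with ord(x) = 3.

8

The elements of order 3 are: (2 3 4), (2 4 3), (1 2 3), (1 2 4), (1 3 2), (1 3 4), (1 4 2), (1 4 3).
That's 8.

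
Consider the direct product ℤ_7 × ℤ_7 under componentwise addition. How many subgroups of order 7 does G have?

8

|G| = 49 and 7 | 49, so subgroups of order 7 are possible by Lagrange.
The subgroups of order 7 are: {(0,0), (0,1), (0,2), (0,3), (0,4), (0,5), (0,6)}; {(0,0), (1,0), (2,0), (3,0), (4,0), (5,0), (6,0)}; {(0,0), (1,1), (2,2), (3,3), (4,4), (5,5), (6,6)}; {(0,0), (1,2), (2,4), (3,6), (4,1), (5,3), (6,5)}; … (8 in all).
So G has 8 subgroups of order 7.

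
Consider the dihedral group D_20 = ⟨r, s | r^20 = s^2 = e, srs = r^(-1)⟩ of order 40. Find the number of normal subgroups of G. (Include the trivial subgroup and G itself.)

G has 48 subgroups. Checking conjugation-invariance by order — order 1: 1/1 normal; order 2: 1/21 normal; order 4: 1/11 normal; order 5: 1/1 normal; order 8: 0/5 normal; order 10: 1/5 normal; order 20: 3/3 normal; order 40: 1/1 normal.
Total normal subgroups: 9.

9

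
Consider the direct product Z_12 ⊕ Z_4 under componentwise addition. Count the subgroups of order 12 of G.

|G| = 48 and 12 | 48, so subgroups of order 12 are possible by Lagrange.
The subgroups of order 12 are: {(0,0), (0,1), (0,2), (0,3), (4,0), (4,1), (4,2), (4,3), (8,0), (8,1), (8,2), (8,3)}; {(0,0), (0,2), (2,0), (2,2), (4,0), (4,2), (6,0), (6,2), (8,0), (8,2), (10,0), (10,2)}; {(0,0), (0,2), (2,1), (2,3), (4,0), (4,2), (6,1), (6,3), (8,0), (8,2), (10,1), (10,3)}; {(0,0), (1,0), (2,0), (3,0), (4,0), (5,0), (6,0), (7,0), (8,0), (9,0), (10,0), (11,0)}; … (7 in all).
So G has 7 subgroups of order 12.

7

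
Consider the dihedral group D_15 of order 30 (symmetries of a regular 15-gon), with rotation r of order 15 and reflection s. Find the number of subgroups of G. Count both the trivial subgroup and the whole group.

|G| = 30, so by Lagrange every subgroup order divides 30. Divisors: 1, 2, 3, 5, 6, 10, 15, 30.
Subgroups by order — order 1: 1; order 2: 15; order 3: 1; order 5: 1; order 6: 5; order 10: 3; order 15: 1; order 30: 1.
Total: 1 + 15 + 1 + 1 + 5 + 3 + 1 + 1 = 28.

28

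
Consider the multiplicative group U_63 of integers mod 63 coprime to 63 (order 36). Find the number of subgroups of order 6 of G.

12

|G| = 36 and 6 | 36, so subgroups of order 6 are possible by Lagrange.
The subgroups of order 6 are: {1, 10, 19, 37, 46, 55}; {1, 8, 11, 23, 25, 58}; {1, 13, 22, 34, 43, 55}; {1, 2, 4, 8, 16, 32}; … (12 in all).
So G has 12 subgroups of order 6.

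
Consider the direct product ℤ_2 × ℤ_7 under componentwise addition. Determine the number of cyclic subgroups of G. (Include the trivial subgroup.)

Each element a generates a cyclic subgroup ⟨a⟩; distinct elements may generate the same one (a cyclic group of order d has φ(d) generators).
Cyclic subgroups by order — order 1: 1; order 2: 1; order 7: 1; order 14: 1.
Total: 4.

4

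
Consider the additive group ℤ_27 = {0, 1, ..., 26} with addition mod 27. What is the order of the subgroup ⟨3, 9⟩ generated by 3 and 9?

9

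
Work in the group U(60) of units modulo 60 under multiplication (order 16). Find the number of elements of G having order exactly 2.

7

The elements of order 2 are: 11, 19, 29, 31, 41, 49, 59.
That's 7.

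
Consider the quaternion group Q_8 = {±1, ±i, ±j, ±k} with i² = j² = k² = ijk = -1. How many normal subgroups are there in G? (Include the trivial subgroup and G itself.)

G has 6 subgroups. Checking conjugation-invariance by order — order 1: 1/1 normal; order 2: 1/1 normal; order 4: 3/3 normal; order 8: 1/1 normal.
Total normal subgroups: 6.

6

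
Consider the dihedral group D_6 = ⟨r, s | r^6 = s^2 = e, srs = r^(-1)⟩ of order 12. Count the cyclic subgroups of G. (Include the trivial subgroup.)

10

A cyclic subgroup of order d is generated by each of its φ(d) elements of order d, so the cyclic subgroups of order d number (#elements of order d)/φ(d).
Cyclic subgroups by order — order 1: 1; order 2: 7; order 3: 1; order 6: 1.
Total: 10.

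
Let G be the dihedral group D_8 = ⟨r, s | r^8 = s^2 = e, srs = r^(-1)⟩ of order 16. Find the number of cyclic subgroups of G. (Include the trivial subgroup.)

A cyclic subgroup of order d is generated by each of its φ(d) elements of order d, so the cyclic subgroups of order d number (#elements of order d)/φ(d).
Cyclic subgroups by order — order 1: 1; order 2: 9; order 4: 1; order 8: 1.
Total: 12.

12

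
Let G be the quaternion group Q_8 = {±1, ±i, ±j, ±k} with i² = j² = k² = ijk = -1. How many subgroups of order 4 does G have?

|G| = 8 and 4 | 8, so subgroups of order 4 are possible by Lagrange.
The subgroups of order 4 are: {1, -1, i, -i}; {1, -1, j, -j}; {1, -1, k, -k}.
So G has 3 subgroups of order 4.

3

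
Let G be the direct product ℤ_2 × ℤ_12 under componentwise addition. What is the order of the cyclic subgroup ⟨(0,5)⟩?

12

The order of (0,5) in Z_2 × Z_12 is lcm(ord(0) in Z_2, ord(5) in Z_12).
ord(0) = 1 and ord(5) = 12, so |⟨(0,5)⟩| = lcm(1, 12) = 12.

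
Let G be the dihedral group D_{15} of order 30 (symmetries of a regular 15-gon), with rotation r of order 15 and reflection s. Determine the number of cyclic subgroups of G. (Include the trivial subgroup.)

19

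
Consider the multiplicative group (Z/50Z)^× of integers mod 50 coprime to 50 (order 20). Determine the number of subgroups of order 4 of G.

1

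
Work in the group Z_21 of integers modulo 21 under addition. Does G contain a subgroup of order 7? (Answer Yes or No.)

Yes

7 | 21. A subgroup of order 7 is {0, 3, 6, 9, 12, 15, 18}.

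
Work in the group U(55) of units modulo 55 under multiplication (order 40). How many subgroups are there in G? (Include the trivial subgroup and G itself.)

16

|G| = 40, so by Lagrange every subgroup order divides 40. Divisors: 1, 2, 4, 5, 8, 10, 20, 40.
Subgroups by order — order 1: 1; order 2: 3; order 4: 3; order 5: 1; order 8: 1; order 10: 3; order 20: 3; order 40: 1.
Total: 1 + 3 + 3 + 1 + 1 + 3 + 3 + 1 = 16.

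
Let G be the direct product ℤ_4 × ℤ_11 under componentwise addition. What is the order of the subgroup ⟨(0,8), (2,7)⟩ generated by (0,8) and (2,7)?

|⟨(0,8)⟩| = 11 and |⟨(2,7)⟩| = 22, so |H| is a multiple of lcm(11, 22) = 22 and divides |G| = 44.
Closing under the operation: H = {(0,0), (0,1), (0,2), (0,3), (0,4), (0,5), (0,6), (0,7), (0,8), (0,9), (0,10), (2,0), (2,1), (2,2), (2,3), (2,4), (2,5), (2,6), (2,7), (2,8), (2,9), (2,10)}, so |H| = 22.

22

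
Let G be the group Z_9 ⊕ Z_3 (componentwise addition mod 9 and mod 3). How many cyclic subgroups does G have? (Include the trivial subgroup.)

Each element a generates a cyclic subgroup ⟨a⟩; distinct elements may generate the same one (a cyclic group of order d has φ(d) generators).
Cyclic subgroups by order — order 1: 1; order 3: 4; order 9: 3.
Total: 8.

8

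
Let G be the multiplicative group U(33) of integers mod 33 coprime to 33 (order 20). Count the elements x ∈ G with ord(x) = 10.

12

Enumerating element orders in G gives 12 elements of order 10.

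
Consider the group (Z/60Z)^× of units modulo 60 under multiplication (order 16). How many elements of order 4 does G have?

8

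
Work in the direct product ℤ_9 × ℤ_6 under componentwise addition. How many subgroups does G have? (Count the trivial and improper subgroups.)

20

|G| = 54, so by Lagrange every subgroup order divides 54. Divisors: 1, 2, 3, 6, 9, 18, 27, 54.
Subgroups by order — order 1: 1; order 2: 1; order 3: 4; order 6: 4; order 9: 4; order 18: 4; order 27: 1; order 54: 1.
Total: 1 + 1 + 4 + 4 + 4 + 4 + 1 + 1 = 20.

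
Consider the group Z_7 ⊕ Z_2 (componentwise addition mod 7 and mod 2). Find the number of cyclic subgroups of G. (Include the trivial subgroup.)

4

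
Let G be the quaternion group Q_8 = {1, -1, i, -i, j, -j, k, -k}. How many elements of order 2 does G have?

1

The elements of order 2 are: -1.
That's 1.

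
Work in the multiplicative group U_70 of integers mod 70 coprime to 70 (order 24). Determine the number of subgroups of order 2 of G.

3

|G| = 24 and 2 | 24, so subgroups of order 2 are possible by Lagrange.
The subgroups of order 2 are: {1, 29}; {1, 41}; {1, 69}.
So G has 3 subgroups of order 2.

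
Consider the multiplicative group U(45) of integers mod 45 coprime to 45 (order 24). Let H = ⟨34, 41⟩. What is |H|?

|⟨34⟩| = 6 and |⟨41⟩| = 6, so |H| is a multiple of lcm(6, 6) = 6 and divides |G| = 24.
Closing under the operation: H = {1, 4, 11, 14, 16, 19, 26, 29, 31, 34, 41, 44}, so |H| = 12.

12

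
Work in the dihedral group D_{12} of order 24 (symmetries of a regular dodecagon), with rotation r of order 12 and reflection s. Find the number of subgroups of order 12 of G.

3

|G| = 24 and 12 | 24, so subgroups of order 12 are possible by Lagrange.
The subgroups of order 12 are: {e, r, r^2, r^3, r^4, r^5, r^6, r^7, r^8, r^9, r^10, r^11}; {e, r^2, r^4, r^6, r^8, r^10, s, r^2s, r^4s, r^6s, r^8s, r^10s}; {e, r^2, r^4, r^6, r^8, r^10, rs, r^3s, r^5s, r^7s, r^9s, r^11s}.
So G has 3 subgroups of order 12.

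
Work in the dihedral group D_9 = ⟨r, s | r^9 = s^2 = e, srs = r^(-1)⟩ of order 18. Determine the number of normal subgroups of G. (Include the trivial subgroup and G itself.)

4

G has 16 subgroups. Checking conjugation-invariance by order — order 1: 1/1 normal; order 2: 0/9 normal; order 3: 1/1 normal; order 6: 0/3 normal; order 9: 1/1 normal; order 18: 1/1 normal.
Total normal subgroups: 4.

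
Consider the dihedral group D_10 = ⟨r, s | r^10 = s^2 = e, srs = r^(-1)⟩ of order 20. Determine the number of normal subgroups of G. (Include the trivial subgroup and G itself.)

G has 22 subgroups. Checking conjugation-invariance by order — order 1: 1/1 normal; order 2: 1/11 normal; order 4: 0/5 normal; order 5: 1/1 normal; order 10: 3/3 normal; order 20: 1/1 normal.
Total normal subgroups: 7.

7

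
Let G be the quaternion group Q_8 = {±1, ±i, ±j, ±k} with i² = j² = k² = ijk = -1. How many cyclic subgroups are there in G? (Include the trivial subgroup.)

Each element a generates a cyclic subgroup ⟨a⟩; distinct elements may generate the same one (a cyclic group of order d has φ(d) generators).
Cyclic subgroups by order — order 1: 1; order 2: 1; order 4: 3.
Total: 5.

5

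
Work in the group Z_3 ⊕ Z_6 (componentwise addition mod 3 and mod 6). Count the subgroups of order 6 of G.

|G| = 18 and 6 | 18, so subgroups of order 6 are possible by Lagrange.
The subgroups of order 6 are: {(0,0), (0,1), (0,2), (0,3), (0,4), (0,5)}; {(0,0), (0,3), (1,0), (1,3), (2,0), (2,3)}; {(0,0), (0,3), (1,1), (1,4), (2,2), (2,5)}; {(0,0), (0,3), (1,2), (1,5), (2,1), (2,4)}.
So G has 4 subgroups of order 6.

4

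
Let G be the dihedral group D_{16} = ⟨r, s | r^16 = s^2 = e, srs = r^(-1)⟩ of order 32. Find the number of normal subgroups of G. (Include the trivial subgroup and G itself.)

G has 36 subgroups. Checking conjugation-invariance by order — order 1: 1/1 normal; order 2: 1/17 normal; order 4: 1/9 normal; order 8: 1/5 normal; order 16: 3/3 normal; order 32: 1/1 normal.
Total normal subgroups: 8.

8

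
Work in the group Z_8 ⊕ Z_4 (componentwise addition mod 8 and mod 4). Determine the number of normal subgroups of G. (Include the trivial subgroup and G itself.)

22

G is abelian, so every subgroup is normal.
G has 22 subgroups in total, hence 22 normal subgroups.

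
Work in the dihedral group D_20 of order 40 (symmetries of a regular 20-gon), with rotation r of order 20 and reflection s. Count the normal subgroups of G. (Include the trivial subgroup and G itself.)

G has 48 subgroups. Checking conjugation-invariance by order — order 1: 1/1 normal; order 2: 1/21 normal; order 4: 1/11 normal; order 5: 1/1 normal; order 8: 0/5 normal; order 10: 1/5 normal; order 20: 3/3 normal; order 40: 1/1 normal.
Total normal subgroups: 9.

9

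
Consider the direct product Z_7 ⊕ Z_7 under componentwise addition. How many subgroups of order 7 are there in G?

8

|G| = 49 and 7 | 49, so subgroups of order 7 are possible by Lagrange.
The subgroups of order 7 are: {(0,0), (0,1), (0,2), (0,3), (0,4), (0,5), (0,6)}; {(0,0), (1,0), (2,0), (3,0), (4,0), (5,0), (6,0)}; {(0,0), (1,1), (2,2), (3,3), (4,4), (5,5), (6,6)}; {(0,0), (1,2), (2,4), (3,6), (4,1), (5,3), (6,5)}; … (8 in all).
So G has 8 subgroups of order 7.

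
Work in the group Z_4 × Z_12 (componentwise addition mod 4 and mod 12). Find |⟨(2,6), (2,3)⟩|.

8

|⟨(2,6)⟩| = 2 and |⟨(2,3)⟩| = 4, so |H| is a multiple of lcm(2, 4) = 4 and divides |G| = 48.
Closing under the operation: H = {(0,0), (0,3), (0,6), (0,9), (2,0), (2,3), (2,6), (2,9)}, so |H| = 8.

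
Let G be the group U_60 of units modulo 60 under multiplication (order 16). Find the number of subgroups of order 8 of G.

|G| = 16 and 8 | 16, so subgroups of order 8 are possible by Lagrange.
The subgroups of order 8 are: {1, 11, 13, 23, 37, 47, 49, 59}; {1, 7, 11, 17, 43, 49, 53, 59}; {1, 11, 19, 29, 31, 41, 49, 59}; {1, 13, 17, 29, 37, 41, 49, 53}; … (7 in all).
So G has 7 subgroups of order 8.

7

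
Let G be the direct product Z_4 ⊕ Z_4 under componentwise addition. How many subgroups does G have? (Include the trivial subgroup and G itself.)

|G| = 16, so by Lagrange every subgroup order divides 16. Divisors: 1, 2, 4, 8, 16.
Subgroups by order — order 1: 1; order 2: 3; order 4: 7; order 8: 3; order 16: 1.
Total: 1 + 3 + 7 + 3 + 1 = 15.

15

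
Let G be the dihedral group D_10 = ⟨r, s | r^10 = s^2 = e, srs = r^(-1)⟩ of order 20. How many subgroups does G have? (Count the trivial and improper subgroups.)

22

|G| = 20, so by Lagrange every subgroup order divides 20. Divisors: 1, 2, 4, 5, 10, 20.
Subgroups by order — order 1: 1; order 2: 11; order 4: 5; order 5: 1; order 10: 3; order 20: 1.
Total: 1 + 11 + 5 + 1 + 3 + 1 = 22.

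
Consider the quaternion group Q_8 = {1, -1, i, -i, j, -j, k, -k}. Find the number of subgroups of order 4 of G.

3

|G| = 8 and 4 | 8, so subgroups of order 4 are possible by Lagrange.
The subgroups of order 4 are: {1, -1, i, -i}; {1, -1, j, -j}; {1, -1, k, -k}.
So G has 3 subgroups of order 4.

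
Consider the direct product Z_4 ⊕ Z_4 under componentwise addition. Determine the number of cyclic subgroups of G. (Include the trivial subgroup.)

10

Each element a generates a cyclic subgroup ⟨a⟩; distinct elements may generate the same one (a cyclic group of order d has φ(d) generators).
Cyclic subgroups by order — order 1: 1; order 2: 3; order 4: 6.
Total: 10.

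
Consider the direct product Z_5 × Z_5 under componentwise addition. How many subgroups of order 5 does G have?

6

|G| = 25 and 5 | 25, so subgroups of order 5 are possible by Lagrange.
The subgroups of order 5 are: {(0,0), (0,1), (0,2), (0,3), (0,4)}; {(0,0), (1,0), (2,0), (3,0), (4,0)}; {(0,0), (1,1), (2,2), (3,3), (4,4)}; {(0,0), (1,2), (2,4), (3,1), (4,3)}; … (6 in all).
So G has 6 subgroups of order 5.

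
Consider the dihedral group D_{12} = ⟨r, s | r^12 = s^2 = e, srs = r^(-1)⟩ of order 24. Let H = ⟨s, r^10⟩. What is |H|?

|⟨s⟩| = 2 and |⟨r^10⟩| = 6, so |H| is a multiple of lcm(2, 6) = 6 and divides |G| = 24.
Closing under the operation: H = {e, r^2, r^4, r^6, r^8, r^10, s, r^2s, r^4s, r^6s, r^8s, r^10s}, so |H| = 12.

12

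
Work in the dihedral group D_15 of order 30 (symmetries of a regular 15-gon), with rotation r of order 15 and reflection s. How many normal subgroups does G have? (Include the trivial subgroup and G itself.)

5

G has 28 subgroups. Checking conjugation-invariance by order — order 1: 1/1 normal; order 2: 0/15 normal; order 3: 1/1 normal; order 5: 1/1 normal; order 6: 0/5 normal; order 10: 0/3 normal; order 15: 1/1 normal; order 30: 1/1 normal.
Total normal subgroups: 5.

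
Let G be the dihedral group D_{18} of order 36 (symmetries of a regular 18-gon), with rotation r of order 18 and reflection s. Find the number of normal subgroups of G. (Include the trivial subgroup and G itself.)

9

G has 45 subgroups. Checking conjugation-invariance by order — order 1: 1/1 normal; order 2: 1/19 normal; order 3: 1/1 normal; order 4: 0/9 normal; order 6: 1/7 normal; order 9: 1/1 normal; order 12: 0/3 normal; order 18: 3/3 normal; order 36: 1/1 normal.
Total normal subgroups: 9.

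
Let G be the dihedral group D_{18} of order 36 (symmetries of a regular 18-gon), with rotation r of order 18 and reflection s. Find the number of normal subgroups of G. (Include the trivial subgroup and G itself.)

G has 45 subgroups. Checking conjugation-invariance by order — order 1: 1/1 normal; order 2: 1/19 normal; order 3: 1/1 normal; order 4: 0/9 normal; order 6: 1/7 normal; order 9: 1/1 normal; order 12: 0/3 normal; order 18: 3/3 normal; order 36: 1/1 normal.
Total normal subgroups: 9.

9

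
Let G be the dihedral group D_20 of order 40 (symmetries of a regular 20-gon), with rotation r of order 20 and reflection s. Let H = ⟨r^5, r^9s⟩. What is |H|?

8

|⟨r^5⟩| = 4 and |⟨r^9s⟩| = 2, so |H| is a multiple of lcm(4, 2) = 4 and divides |G| = 40.
Closing under the operation: H = {e, r^5, r^10, r^15, r^4s, r^9s, r^14s, r^19s}, so |H| = 8.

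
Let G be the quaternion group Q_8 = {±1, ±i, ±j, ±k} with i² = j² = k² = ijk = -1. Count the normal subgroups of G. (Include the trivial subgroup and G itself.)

6

G has 6 subgroups. Checking conjugation-invariance by order — order 1: 1/1 normal; order 2: 1/1 normal; order 4: 3/3 normal; order 8: 1/1 normal.
Total normal subgroups: 6.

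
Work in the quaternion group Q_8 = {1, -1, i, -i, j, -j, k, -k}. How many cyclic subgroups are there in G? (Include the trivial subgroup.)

Group the elements of G by the cyclic subgroup they generate; each cyclic subgroup of order d accounts for φ(d) elements.
Cyclic subgroups by order — order 1: 1; order 2: 1; order 4: 3.
Total: 5.

5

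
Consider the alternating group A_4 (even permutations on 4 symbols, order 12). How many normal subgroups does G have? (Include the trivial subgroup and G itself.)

3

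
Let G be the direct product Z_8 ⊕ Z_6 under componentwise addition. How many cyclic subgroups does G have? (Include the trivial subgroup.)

A cyclic subgroup of order d is generated by each of its φ(d) elements of order d, so the cyclic subgroups of order d number (#elements of order d)/φ(d).
Cyclic subgroups by order — order 1: 1; order 2: 3; order 3: 1; order 4: 2; order 6: 3; order 8: 2; order 12: 2; order 24: 2.
Total: 16.

16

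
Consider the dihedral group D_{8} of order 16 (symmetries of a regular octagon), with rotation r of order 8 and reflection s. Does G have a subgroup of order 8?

8 | 16. A subgroup of order 8 is {e, r, r^2, r^3, r^4, r^5, r^6, r^7}.

Yes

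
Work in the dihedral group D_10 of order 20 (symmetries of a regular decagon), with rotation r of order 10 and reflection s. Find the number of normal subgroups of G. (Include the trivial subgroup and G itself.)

7

G has 22 subgroups. Checking conjugation-invariance by order — order 1: 1/1 normal; order 2: 1/11 normal; order 4: 0/5 normal; order 5: 1/1 normal; order 10: 3/3 normal; order 20: 1/1 normal.
Total normal subgroups: 7.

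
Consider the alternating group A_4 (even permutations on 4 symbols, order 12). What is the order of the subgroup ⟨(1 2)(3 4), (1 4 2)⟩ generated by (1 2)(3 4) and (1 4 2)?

|⟨(1 2)(3 4)⟩| = 2 and |⟨(1 4 2)⟩| = 3, so |H| is a multiple of lcm(2, 3) = 6 and divides |G| = 12.
Closing {(1 2)(3 4), (1 4 2)} under the group operation gives all of G, so |H| = 12.

12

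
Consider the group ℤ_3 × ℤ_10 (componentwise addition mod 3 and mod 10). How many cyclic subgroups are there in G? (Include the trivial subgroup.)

Each element a generates a cyclic subgroup ⟨a⟩; distinct elements may generate the same one (a cyclic group of order d has φ(d) generators).
Cyclic subgroups by order — order 1: 1; order 2: 1; order 3: 1; order 5: 1; order 6: 1; order 10: 1; order 15: 1; order 30: 1.
Total: 8.

8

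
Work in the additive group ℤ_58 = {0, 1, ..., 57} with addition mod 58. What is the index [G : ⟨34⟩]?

|⟨34⟩| = 29 and |G| = 58.
By Lagrange, [G : H] = |G|/|H| = 58/29 = 2.

2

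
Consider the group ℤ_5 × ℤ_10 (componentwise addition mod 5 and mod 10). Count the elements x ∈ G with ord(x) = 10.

An element (a,b) has order lcm(ord(a), ord(b)); count pairs with lcm equal to 10.
Enumerating gives 24 such elements.

24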